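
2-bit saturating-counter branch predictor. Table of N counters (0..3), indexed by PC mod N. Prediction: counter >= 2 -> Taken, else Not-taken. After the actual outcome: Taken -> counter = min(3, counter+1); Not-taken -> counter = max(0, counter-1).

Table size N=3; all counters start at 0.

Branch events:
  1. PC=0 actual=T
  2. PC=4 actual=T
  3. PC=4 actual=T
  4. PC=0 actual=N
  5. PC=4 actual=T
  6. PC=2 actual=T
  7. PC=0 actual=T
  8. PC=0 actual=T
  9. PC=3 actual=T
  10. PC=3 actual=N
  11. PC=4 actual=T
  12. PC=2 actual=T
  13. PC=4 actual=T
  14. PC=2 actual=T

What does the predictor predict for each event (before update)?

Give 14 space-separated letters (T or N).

Answer: N N N N T N N N T T T N T T

Derivation:
Ev 1: PC=0 idx=0 pred=N actual=T -> ctr[0]=1
Ev 2: PC=4 idx=1 pred=N actual=T -> ctr[1]=1
Ev 3: PC=4 idx=1 pred=N actual=T -> ctr[1]=2
Ev 4: PC=0 idx=0 pred=N actual=N -> ctr[0]=0
Ev 5: PC=4 idx=1 pred=T actual=T -> ctr[1]=3
Ev 6: PC=2 idx=2 pred=N actual=T -> ctr[2]=1
Ev 7: PC=0 idx=0 pred=N actual=T -> ctr[0]=1
Ev 8: PC=0 idx=0 pred=N actual=T -> ctr[0]=2
Ev 9: PC=3 idx=0 pred=T actual=T -> ctr[0]=3
Ev 10: PC=3 idx=0 pred=T actual=N -> ctr[0]=2
Ev 11: PC=4 idx=1 pred=T actual=T -> ctr[1]=3
Ev 12: PC=2 idx=2 pred=N actual=T -> ctr[2]=2
Ev 13: PC=4 idx=1 pred=T actual=T -> ctr[1]=3
Ev 14: PC=2 idx=2 pred=T actual=T -> ctr[2]=3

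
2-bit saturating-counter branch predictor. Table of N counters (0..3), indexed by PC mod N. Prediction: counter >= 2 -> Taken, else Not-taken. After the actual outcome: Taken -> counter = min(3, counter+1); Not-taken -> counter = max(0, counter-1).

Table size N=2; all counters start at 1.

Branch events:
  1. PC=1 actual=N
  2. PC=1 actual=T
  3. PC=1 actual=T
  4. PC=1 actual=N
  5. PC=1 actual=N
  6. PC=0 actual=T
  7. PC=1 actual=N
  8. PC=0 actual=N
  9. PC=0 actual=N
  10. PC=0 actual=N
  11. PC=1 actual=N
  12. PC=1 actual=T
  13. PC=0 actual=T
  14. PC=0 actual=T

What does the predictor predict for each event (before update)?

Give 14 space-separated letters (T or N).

Answer: N N N T N N N T N N N N N N

Derivation:
Ev 1: PC=1 idx=1 pred=N actual=N -> ctr[1]=0
Ev 2: PC=1 idx=1 pred=N actual=T -> ctr[1]=1
Ev 3: PC=1 idx=1 pred=N actual=T -> ctr[1]=2
Ev 4: PC=1 idx=1 pred=T actual=N -> ctr[1]=1
Ev 5: PC=1 idx=1 pred=N actual=N -> ctr[1]=0
Ev 6: PC=0 idx=0 pred=N actual=T -> ctr[0]=2
Ev 7: PC=1 idx=1 pred=N actual=N -> ctr[1]=0
Ev 8: PC=0 idx=0 pred=T actual=N -> ctr[0]=1
Ev 9: PC=0 idx=0 pred=N actual=N -> ctr[0]=0
Ev 10: PC=0 idx=0 pred=N actual=N -> ctr[0]=0
Ev 11: PC=1 idx=1 pred=N actual=N -> ctr[1]=0
Ev 12: PC=1 idx=1 pred=N actual=T -> ctr[1]=1
Ev 13: PC=0 idx=0 pred=N actual=T -> ctr[0]=1
Ev 14: PC=0 idx=0 pred=N actual=T -> ctr[0]=2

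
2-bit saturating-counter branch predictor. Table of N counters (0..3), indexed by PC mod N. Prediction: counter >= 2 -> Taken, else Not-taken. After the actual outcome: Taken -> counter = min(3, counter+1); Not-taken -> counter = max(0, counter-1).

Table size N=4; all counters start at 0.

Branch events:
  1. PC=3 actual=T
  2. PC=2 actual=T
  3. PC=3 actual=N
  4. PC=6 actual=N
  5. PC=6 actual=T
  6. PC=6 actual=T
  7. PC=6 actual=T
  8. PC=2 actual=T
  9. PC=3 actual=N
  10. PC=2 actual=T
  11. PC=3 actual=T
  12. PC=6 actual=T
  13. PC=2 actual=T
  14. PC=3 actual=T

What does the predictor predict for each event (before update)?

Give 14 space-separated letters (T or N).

Ev 1: PC=3 idx=3 pred=N actual=T -> ctr[3]=1
Ev 2: PC=2 idx=2 pred=N actual=T -> ctr[2]=1
Ev 3: PC=3 idx=3 pred=N actual=N -> ctr[3]=0
Ev 4: PC=6 idx=2 pred=N actual=N -> ctr[2]=0
Ev 5: PC=6 idx=2 pred=N actual=T -> ctr[2]=1
Ev 6: PC=6 idx=2 pred=N actual=T -> ctr[2]=2
Ev 7: PC=6 idx=2 pred=T actual=T -> ctr[2]=3
Ev 8: PC=2 idx=2 pred=T actual=T -> ctr[2]=3
Ev 9: PC=3 idx=3 pred=N actual=N -> ctr[3]=0
Ev 10: PC=2 idx=2 pred=T actual=T -> ctr[2]=3
Ev 11: PC=3 idx=3 pred=N actual=T -> ctr[3]=1
Ev 12: PC=6 idx=2 pred=T actual=T -> ctr[2]=3
Ev 13: PC=2 idx=2 pred=T actual=T -> ctr[2]=3
Ev 14: PC=3 idx=3 pred=N actual=T -> ctr[3]=2

Answer: N N N N N N T T N T N T T N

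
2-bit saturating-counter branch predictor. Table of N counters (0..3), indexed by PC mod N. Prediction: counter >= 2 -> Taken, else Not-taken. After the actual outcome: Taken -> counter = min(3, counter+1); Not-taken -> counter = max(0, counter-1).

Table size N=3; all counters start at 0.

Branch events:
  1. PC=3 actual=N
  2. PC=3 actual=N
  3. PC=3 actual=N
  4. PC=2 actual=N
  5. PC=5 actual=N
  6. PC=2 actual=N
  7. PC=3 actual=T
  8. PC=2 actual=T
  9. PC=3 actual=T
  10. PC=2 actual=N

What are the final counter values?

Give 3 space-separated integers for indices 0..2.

Ev 1: PC=3 idx=0 pred=N actual=N -> ctr[0]=0
Ev 2: PC=3 idx=0 pred=N actual=N -> ctr[0]=0
Ev 3: PC=3 idx=0 pred=N actual=N -> ctr[0]=0
Ev 4: PC=2 idx=2 pred=N actual=N -> ctr[2]=0
Ev 5: PC=5 idx=2 pred=N actual=N -> ctr[2]=0
Ev 6: PC=2 idx=2 pred=N actual=N -> ctr[2]=0
Ev 7: PC=3 idx=0 pred=N actual=T -> ctr[0]=1
Ev 8: PC=2 idx=2 pred=N actual=T -> ctr[2]=1
Ev 9: PC=3 idx=0 pred=N actual=T -> ctr[0]=2
Ev 10: PC=2 idx=2 pred=N actual=N -> ctr[2]=0

Answer: 2 0 0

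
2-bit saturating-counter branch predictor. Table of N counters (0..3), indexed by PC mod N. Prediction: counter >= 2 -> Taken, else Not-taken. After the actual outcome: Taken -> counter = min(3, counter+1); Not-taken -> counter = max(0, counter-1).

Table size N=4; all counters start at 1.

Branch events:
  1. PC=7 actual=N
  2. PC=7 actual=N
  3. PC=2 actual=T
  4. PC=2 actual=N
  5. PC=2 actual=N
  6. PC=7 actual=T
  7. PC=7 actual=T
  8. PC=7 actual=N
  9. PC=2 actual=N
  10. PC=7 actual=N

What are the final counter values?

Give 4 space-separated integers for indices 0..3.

Ev 1: PC=7 idx=3 pred=N actual=N -> ctr[3]=0
Ev 2: PC=7 idx=3 pred=N actual=N -> ctr[3]=0
Ev 3: PC=2 idx=2 pred=N actual=T -> ctr[2]=2
Ev 4: PC=2 idx=2 pred=T actual=N -> ctr[2]=1
Ev 5: PC=2 idx=2 pred=N actual=N -> ctr[2]=0
Ev 6: PC=7 idx=3 pred=N actual=T -> ctr[3]=1
Ev 7: PC=7 idx=3 pred=N actual=T -> ctr[3]=2
Ev 8: PC=7 idx=3 pred=T actual=N -> ctr[3]=1
Ev 9: PC=2 idx=2 pred=N actual=N -> ctr[2]=0
Ev 10: PC=7 idx=3 pred=N actual=N -> ctr[3]=0

Answer: 1 1 0 0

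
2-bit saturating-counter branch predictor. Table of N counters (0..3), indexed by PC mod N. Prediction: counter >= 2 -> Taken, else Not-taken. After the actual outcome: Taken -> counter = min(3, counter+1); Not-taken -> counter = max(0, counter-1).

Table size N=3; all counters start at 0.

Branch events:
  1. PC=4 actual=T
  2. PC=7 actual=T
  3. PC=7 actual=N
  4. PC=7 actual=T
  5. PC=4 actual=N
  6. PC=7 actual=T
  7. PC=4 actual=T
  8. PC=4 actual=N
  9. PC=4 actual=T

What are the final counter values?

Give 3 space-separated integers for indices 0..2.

Answer: 0 3 0

Derivation:
Ev 1: PC=4 idx=1 pred=N actual=T -> ctr[1]=1
Ev 2: PC=7 idx=1 pred=N actual=T -> ctr[1]=2
Ev 3: PC=7 idx=1 pred=T actual=N -> ctr[1]=1
Ev 4: PC=7 idx=1 pred=N actual=T -> ctr[1]=2
Ev 5: PC=4 idx=1 pred=T actual=N -> ctr[1]=1
Ev 6: PC=7 idx=1 pred=N actual=T -> ctr[1]=2
Ev 7: PC=4 idx=1 pred=T actual=T -> ctr[1]=3
Ev 8: PC=4 idx=1 pred=T actual=N -> ctr[1]=2
Ev 9: PC=4 idx=1 pred=T actual=T -> ctr[1]=3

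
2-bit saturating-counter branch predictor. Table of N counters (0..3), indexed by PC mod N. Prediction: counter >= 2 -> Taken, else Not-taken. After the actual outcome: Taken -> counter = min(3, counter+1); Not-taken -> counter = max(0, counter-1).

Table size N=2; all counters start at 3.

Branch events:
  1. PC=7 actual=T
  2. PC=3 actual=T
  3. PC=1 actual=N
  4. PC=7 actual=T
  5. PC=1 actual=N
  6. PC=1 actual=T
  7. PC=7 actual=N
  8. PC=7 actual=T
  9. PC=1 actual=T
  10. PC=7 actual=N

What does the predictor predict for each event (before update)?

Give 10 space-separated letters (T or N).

Ev 1: PC=7 idx=1 pred=T actual=T -> ctr[1]=3
Ev 2: PC=3 idx=1 pred=T actual=T -> ctr[1]=3
Ev 3: PC=1 idx=1 pred=T actual=N -> ctr[1]=2
Ev 4: PC=7 idx=1 pred=T actual=T -> ctr[1]=3
Ev 5: PC=1 idx=1 pred=T actual=N -> ctr[1]=2
Ev 6: PC=1 idx=1 pred=T actual=T -> ctr[1]=3
Ev 7: PC=7 idx=1 pred=T actual=N -> ctr[1]=2
Ev 8: PC=7 idx=1 pred=T actual=T -> ctr[1]=3
Ev 9: PC=1 idx=1 pred=T actual=T -> ctr[1]=3
Ev 10: PC=7 idx=1 pred=T actual=N -> ctr[1]=2

Answer: T T T T T T T T T T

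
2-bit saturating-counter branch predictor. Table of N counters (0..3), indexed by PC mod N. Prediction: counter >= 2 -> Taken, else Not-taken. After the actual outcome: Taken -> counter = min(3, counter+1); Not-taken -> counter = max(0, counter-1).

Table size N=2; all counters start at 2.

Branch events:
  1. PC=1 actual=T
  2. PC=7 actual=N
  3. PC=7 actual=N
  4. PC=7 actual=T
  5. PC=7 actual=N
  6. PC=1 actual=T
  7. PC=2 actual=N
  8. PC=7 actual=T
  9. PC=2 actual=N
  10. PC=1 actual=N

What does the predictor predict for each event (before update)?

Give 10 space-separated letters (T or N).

Answer: T T T N T N T T N T

Derivation:
Ev 1: PC=1 idx=1 pred=T actual=T -> ctr[1]=3
Ev 2: PC=7 idx=1 pred=T actual=N -> ctr[1]=2
Ev 3: PC=7 idx=1 pred=T actual=N -> ctr[1]=1
Ev 4: PC=7 idx=1 pred=N actual=T -> ctr[1]=2
Ev 5: PC=7 idx=1 pred=T actual=N -> ctr[1]=1
Ev 6: PC=1 idx=1 pred=N actual=T -> ctr[1]=2
Ev 7: PC=2 idx=0 pred=T actual=N -> ctr[0]=1
Ev 8: PC=7 idx=1 pred=T actual=T -> ctr[1]=3
Ev 9: PC=2 idx=0 pred=N actual=N -> ctr[0]=0
Ev 10: PC=1 idx=1 pred=T actual=N -> ctr[1]=2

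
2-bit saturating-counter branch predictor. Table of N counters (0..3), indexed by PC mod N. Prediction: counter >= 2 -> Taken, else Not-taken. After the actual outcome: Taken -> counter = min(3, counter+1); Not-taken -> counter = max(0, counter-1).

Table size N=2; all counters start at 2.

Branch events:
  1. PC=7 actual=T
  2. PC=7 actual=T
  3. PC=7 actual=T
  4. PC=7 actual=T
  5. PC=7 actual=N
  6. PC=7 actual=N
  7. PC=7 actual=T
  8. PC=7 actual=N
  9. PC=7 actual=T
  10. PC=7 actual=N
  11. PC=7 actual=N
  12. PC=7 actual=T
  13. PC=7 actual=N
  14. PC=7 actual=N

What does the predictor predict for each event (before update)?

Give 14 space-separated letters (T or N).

Ev 1: PC=7 idx=1 pred=T actual=T -> ctr[1]=3
Ev 2: PC=7 idx=1 pred=T actual=T -> ctr[1]=3
Ev 3: PC=7 idx=1 pred=T actual=T -> ctr[1]=3
Ev 4: PC=7 idx=1 pred=T actual=T -> ctr[1]=3
Ev 5: PC=7 idx=1 pred=T actual=N -> ctr[1]=2
Ev 6: PC=7 idx=1 pred=T actual=N -> ctr[1]=1
Ev 7: PC=7 idx=1 pred=N actual=T -> ctr[1]=2
Ev 8: PC=7 idx=1 pred=T actual=N -> ctr[1]=1
Ev 9: PC=7 idx=1 pred=N actual=T -> ctr[1]=2
Ev 10: PC=7 idx=1 pred=T actual=N -> ctr[1]=1
Ev 11: PC=7 idx=1 pred=N actual=N -> ctr[1]=0
Ev 12: PC=7 idx=1 pred=N actual=T -> ctr[1]=1
Ev 13: PC=7 idx=1 pred=N actual=N -> ctr[1]=0
Ev 14: PC=7 idx=1 pred=N actual=N -> ctr[1]=0

Answer: T T T T T T N T N T N N N N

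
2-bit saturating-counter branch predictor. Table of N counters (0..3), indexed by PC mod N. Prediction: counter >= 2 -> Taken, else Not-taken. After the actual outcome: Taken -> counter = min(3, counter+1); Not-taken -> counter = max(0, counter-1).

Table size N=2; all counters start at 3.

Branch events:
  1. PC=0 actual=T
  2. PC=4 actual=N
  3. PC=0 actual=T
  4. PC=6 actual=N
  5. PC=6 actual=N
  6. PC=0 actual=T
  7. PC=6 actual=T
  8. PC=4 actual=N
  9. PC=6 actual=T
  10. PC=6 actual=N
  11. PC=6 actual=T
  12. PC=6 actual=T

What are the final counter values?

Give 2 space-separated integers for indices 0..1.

Answer: 3 3

Derivation:
Ev 1: PC=0 idx=0 pred=T actual=T -> ctr[0]=3
Ev 2: PC=4 idx=0 pred=T actual=N -> ctr[0]=2
Ev 3: PC=0 idx=0 pred=T actual=T -> ctr[0]=3
Ev 4: PC=6 idx=0 pred=T actual=N -> ctr[0]=2
Ev 5: PC=6 idx=0 pred=T actual=N -> ctr[0]=1
Ev 6: PC=0 idx=0 pred=N actual=T -> ctr[0]=2
Ev 7: PC=6 idx=0 pred=T actual=T -> ctr[0]=3
Ev 8: PC=4 idx=0 pred=T actual=N -> ctr[0]=2
Ev 9: PC=6 idx=0 pred=T actual=T -> ctr[0]=3
Ev 10: PC=6 idx=0 pred=T actual=N -> ctr[0]=2
Ev 11: PC=6 idx=0 pred=T actual=T -> ctr[0]=3
Ev 12: PC=6 idx=0 pred=T actual=T -> ctr[0]=3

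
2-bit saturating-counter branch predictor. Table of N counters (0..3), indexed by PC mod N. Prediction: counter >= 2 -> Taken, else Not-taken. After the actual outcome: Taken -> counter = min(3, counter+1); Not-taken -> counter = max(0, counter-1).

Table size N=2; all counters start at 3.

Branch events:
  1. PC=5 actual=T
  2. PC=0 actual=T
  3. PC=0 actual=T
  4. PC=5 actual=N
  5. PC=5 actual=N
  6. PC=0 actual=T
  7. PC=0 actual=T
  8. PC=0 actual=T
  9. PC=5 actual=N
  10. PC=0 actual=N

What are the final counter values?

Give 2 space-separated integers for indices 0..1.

Ev 1: PC=5 idx=1 pred=T actual=T -> ctr[1]=3
Ev 2: PC=0 idx=0 pred=T actual=T -> ctr[0]=3
Ev 3: PC=0 idx=0 pred=T actual=T -> ctr[0]=3
Ev 4: PC=5 idx=1 pred=T actual=N -> ctr[1]=2
Ev 5: PC=5 idx=1 pred=T actual=N -> ctr[1]=1
Ev 6: PC=0 idx=0 pred=T actual=T -> ctr[0]=3
Ev 7: PC=0 idx=0 pred=T actual=T -> ctr[0]=3
Ev 8: PC=0 idx=0 pred=T actual=T -> ctr[0]=3
Ev 9: PC=5 idx=1 pred=N actual=N -> ctr[1]=0
Ev 10: PC=0 idx=0 pred=T actual=N -> ctr[0]=2

Answer: 2 0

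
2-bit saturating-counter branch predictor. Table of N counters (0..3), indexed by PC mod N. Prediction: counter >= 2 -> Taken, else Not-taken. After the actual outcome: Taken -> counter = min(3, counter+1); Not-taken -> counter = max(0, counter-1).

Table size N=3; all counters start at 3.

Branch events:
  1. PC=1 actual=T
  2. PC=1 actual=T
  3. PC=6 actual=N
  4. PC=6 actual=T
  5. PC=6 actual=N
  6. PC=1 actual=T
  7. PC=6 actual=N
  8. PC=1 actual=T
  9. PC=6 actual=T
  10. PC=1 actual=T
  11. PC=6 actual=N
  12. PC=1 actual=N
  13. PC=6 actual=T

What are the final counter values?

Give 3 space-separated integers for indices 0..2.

Ev 1: PC=1 idx=1 pred=T actual=T -> ctr[1]=3
Ev 2: PC=1 idx=1 pred=T actual=T -> ctr[1]=3
Ev 3: PC=6 idx=0 pred=T actual=N -> ctr[0]=2
Ev 4: PC=6 idx=0 pred=T actual=T -> ctr[0]=3
Ev 5: PC=6 idx=0 pred=T actual=N -> ctr[0]=2
Ev 6: PC=1 idx=1 pred=T actual=T -> ctr[1]=3
Ev 7: PC=6 idx=0 pred=T actual=N -> ctr[0]=1
Ev 8: PC=1 idx=1 pred=T actual=T -> ctr[1]=3
Ev 9: PC=6 idx=0 pred=N actual=T -> ctr[0]=2
Ev 10: PC=1 idx=1 pred=T actual=T -> ctr[1]=3
Ev 11: PC=6 idx=0 pred=T actual=N -> ctr[0]=1
Ev 12: PC=1 idx=1 pred=T actual=N -> ctr[1]=2
Ev 13: PC=6 idx=0 pred=N actual=T -> ctr[0]=2

Answer: 2 2 3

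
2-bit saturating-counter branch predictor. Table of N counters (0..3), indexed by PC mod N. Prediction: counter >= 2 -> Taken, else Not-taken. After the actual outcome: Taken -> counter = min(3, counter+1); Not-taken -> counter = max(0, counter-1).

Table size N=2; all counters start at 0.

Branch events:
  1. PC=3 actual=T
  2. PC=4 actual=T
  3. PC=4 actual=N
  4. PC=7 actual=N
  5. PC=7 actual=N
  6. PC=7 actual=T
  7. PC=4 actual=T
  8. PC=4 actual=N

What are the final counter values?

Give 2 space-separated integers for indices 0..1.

Ev 1: PC=3 idx=1 pred=N actual=T -> ctr[1]=1
Ev 2: PC=4 idx=0 pred=N actual=T -> ctr[0]=1
Ev 3: PC=4 idx=0 pred=N actual=N -> ctr[0]=0
Ev 4: PC=7 idx=1 pred=N actual=N -> ctr[1]=0
Ev 5: PC=7 idx=1 pred=N actual=N -> ctr[1]=0
Ev 6: PC=7 idx=1 pred=N actual=T -> ctr[1]=1
Ev 7: PC=4 idx=0 pred=N actual=T -> ctr[0]=1
Ev 8: PC=4 idx=0 pred=N actual=N -> ctr[0]=0

Answer: 0 1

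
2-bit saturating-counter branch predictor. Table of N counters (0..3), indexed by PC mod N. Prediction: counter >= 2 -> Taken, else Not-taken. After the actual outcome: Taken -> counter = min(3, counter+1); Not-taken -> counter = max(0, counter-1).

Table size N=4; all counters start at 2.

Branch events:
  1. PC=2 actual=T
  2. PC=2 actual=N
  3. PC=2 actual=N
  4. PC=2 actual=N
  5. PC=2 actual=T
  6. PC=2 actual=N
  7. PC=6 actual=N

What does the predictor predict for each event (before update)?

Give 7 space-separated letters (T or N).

Ev 1: PC=2 idx=2 pred=T actual=T -> ctr[2]=3
Ev 2: PC=2 idx=2 pred=T actual=N -> ctr[2]=2
Ev 3: PC=2 idx=2 pred=T actual=N -> ctr[2]=1
Ev 4: PC=2 idx=2 pred=N actual=N -> ctr[2]=0
Ev 5: PC=2 idx=2 pred=N actual=T -> ctr[2]=1
Ev 6: PC=2 idx=2 pred=N actual=N -> ctr[2]=0
Ev 7: PC=6 idx=2 pred=N actual=N -> ctr[2]=0

Answer: T T T N N N N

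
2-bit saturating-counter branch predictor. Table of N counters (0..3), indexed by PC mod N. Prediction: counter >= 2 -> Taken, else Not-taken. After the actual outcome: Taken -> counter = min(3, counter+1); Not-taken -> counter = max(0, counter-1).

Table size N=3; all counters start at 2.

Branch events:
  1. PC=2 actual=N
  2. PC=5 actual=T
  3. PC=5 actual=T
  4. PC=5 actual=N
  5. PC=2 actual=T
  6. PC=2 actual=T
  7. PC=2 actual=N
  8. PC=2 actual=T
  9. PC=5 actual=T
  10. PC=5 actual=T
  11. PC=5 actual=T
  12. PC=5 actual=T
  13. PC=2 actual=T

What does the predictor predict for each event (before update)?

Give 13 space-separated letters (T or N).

Answer: T N T T T T T T T T T T T

Derivation:
Ev 1: PC=2 idx=2 pred=T actual=N -> ctr[2]=1
Ev 2: PC=5 idx=2 pred=N actual=T -> ctr[2]=2
Ev 3: PC=5 idx=2 pred=T actual=T -> ctr[2]=3
Ev 4: PC=5 idx=2 pred=T actual=N -> ctr[2]=2
Ev 5: PC=2 idx=2 pred=T actual=T -> ctr[2]=3
Ev 6: PC=2 idx=2 pred=T actual=T -> ctr[2]=3
Ev 7: PC=2 idx=2 pred=T actual=N -> ctr[2]=2
Ev 8: PC=2 idx=2 pred=T actual=T -> ctr[2]=3
Ev 9: PC=5 idx=2 pred=T actual=T -> ctr[2]=3
Ev 10: PC=5 idx=2 pred=T actual=T -> ctr[2]=3
Ev 11: PC=5 idx=2 pred=T actual=T -> ctr[2]=3
Ev 12: PC=5 idx=2 pred=T actual=T -> ctr[2]=3
Ev 13: PC=2 idx=2 pred=T actual=T -> ctr[2]=3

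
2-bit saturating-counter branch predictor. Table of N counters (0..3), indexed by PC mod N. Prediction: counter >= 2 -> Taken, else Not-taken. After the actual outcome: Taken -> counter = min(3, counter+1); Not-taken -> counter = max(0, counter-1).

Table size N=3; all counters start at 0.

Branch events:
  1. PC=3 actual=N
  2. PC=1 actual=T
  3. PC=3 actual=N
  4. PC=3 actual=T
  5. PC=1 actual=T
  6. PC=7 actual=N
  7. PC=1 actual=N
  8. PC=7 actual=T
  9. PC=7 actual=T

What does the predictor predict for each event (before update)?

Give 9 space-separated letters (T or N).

Ev 1: PC=3 idx=0 pred=N actual=N -> ctr[0]=0
Ev 2: PC=1 idx=1 pred=N actual=T -> ctr[1]=1
Ev 3: PC=3 idx=0 pred=N actual=N -> ctr[0]=0
Ev 4: PC=3 idx=0 pred=N actual=T -> ctr[0]=1
Ev 5: PC=1 idx=1 pred=N actual=T -> ctr[1]=2
Ev 6: PC=7 idx=1 pred=T actual=N -> ctr[1]=1
Ev 7: PC=1 idx=1 pred=N actual=N -> ctr[1]=0
Ev 8: PC=7 idx=1 pred=N actual=T -> ctr[1]=1
Ev 9: PC=7 idx=1 pred=N actual=T -> ctr[1]=2

Answer: N N N N N T N N N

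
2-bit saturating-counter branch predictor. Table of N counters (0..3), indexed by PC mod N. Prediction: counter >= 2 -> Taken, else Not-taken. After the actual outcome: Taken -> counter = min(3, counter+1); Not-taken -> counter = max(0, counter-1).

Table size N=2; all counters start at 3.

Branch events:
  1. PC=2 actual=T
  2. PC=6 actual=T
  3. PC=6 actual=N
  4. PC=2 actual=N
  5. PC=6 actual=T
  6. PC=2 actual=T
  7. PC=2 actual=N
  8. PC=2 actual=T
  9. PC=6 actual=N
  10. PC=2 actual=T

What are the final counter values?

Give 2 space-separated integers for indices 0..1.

Ev 1: PC=2 idx=0 pred=T actual=T -> ctr[0]=3
Ev 2: PC=6 idx=0 pred=T actual=T -> ctr[0]=3
Ev 3: PC=6 idx=0 pred=T actual=N -> ctr[0]=2
Ev 4: PC=2 idx=0 pred=T actual=N -> ctr[0]=1
Ev 5: PC=6 idx=0 pred=N actual=T -> ctr[0]=2
Ev 6: PC=2 idx=0 pred=T actual=T -> ctr[0]=3
Ev 7: PC=2 idx=0 pred=T actual=N -> ctr[0]=2
Ev 8: PC=2 idx=0 pred=T actual=T -> ctr[0]=3
Ev 9: PC=6 idx=0 pred=T actual=N -> ctr[0]=2
Ev 10: PC=2 idx=0 pred=T actual=T -> ctr[0]=3

Answer: 3 3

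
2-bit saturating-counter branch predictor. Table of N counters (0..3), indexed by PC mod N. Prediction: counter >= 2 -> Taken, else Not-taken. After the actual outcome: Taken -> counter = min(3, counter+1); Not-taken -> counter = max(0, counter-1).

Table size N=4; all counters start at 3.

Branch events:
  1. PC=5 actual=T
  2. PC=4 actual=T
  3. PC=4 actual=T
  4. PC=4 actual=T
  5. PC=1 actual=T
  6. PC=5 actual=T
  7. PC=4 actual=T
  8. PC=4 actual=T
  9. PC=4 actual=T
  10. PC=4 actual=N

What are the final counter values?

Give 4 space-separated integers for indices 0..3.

Answer: 2 3 3 3

Derivation:
Ev 1: PC=5 idx=1 pred=T actual=T -> ctr[1]=3
Ev 2: PC=4 idx=0 pred=T actual=T -> ctr[0]=3
Ev 3: PC=4 idx=0 pred=T actual=T -> ctr[0]=3
Ev 4: PC=4 idx=0 pred=T actual=T -> ctr[0]=3
Ev 5: PC=1 idx=1 pred=T actual=T -> ctr[1]=3
Ev 6: PC=5 idx=1 pred=T actual=T -> ctr[1]=3
Ev 7: PC=4 idx=0 pred=T actual=T -> ctr[0]=3
Ev 8: PC=4 idx=0 pred=T actual=T -> ctr[0]=3
Ev 9: PC=4 idx=0 pred=T actual=T -> ctr[0]=3
Ev 10: PC=4 idx=0 pred=T actual=N -> ctr[0]=2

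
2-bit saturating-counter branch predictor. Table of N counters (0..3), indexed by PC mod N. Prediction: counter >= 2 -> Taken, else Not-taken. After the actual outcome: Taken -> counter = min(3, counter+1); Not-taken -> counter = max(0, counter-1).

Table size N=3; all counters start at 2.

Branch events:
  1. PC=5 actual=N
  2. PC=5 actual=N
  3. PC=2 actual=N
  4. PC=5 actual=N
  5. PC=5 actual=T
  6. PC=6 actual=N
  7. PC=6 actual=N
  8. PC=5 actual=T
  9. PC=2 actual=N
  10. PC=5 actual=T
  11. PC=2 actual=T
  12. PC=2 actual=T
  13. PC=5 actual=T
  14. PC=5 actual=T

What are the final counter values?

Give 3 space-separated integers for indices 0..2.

Answer: 0 2 3

Derivation:
Ev 1: PC=5 idx=2 pred=T actual=N -> ctr[2]=1
Ev 2: PC=5 idx=2 pred=N actual=N -> ctr[2]=0
Ev 3: PC=2 idx=2 pred=N actual=N -> ctr[2]=0
Ev 4: PC=5 idx=2 pred=N actual=N -> ctr[2]=0
Ev 5: PC=5 idx=2 pred=N actual=T -> ctr[2]=1
Ev 6: PC=6 idx=0 pred=T actual=N -> ctr[0]=1
Ev 7: PC=6 idx=0 pred=N actual=N -> ctr[0]=0
Ev 8: PC=5 idx=2 pred=N actual=T -> ctr[2]=2
Ev 9: PC=2 idx=2 pred=T actual=N -> ctr[2]=1
Ev 10: PC=5 idx=2 pred=N actual=T -> ctr[2]=2
Ev 11: PC=2 idx=2 pred=T actual=T -> ctr[2]=3
Ev 12: PC=2 idx=2 pred=T actual=T -> ctr[2]=3
Ev 13: PC=5 idx=2 pred=T actual=T -> ctr[2]=3
Ev 14: PC=5 idx=2 pred=T actual=T -> ctr[2]=3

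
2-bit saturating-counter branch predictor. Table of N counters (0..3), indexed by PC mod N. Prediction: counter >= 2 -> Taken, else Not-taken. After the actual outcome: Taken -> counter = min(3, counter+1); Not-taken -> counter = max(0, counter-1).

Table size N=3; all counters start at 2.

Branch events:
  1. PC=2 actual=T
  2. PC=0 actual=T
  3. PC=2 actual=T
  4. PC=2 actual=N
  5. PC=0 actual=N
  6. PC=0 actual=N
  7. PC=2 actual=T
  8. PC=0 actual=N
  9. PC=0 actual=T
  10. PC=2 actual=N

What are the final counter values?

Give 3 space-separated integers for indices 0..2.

Answer: 1 2 2

Derivation:
Ev 1: PC=2 idx=2 pred=T actual=T -> ctr[2]=3
Ev 2: PC=0 idx=0 pred=T actual=T -> ctr[0]=3
Ev 3: PC=2 idx=2 pred=T actual=T -> ctr[2]=3
Ev 4: PC=2 idx=2 pred=T actual=N -> ctr[2]=2
Ev 5: PC=0 idx=0 pred=T actual=N -> ctr[0]=2
Ev 6: PC=0 idx=0 pred=T actual=N -> ctr[0]=1
Ev 7: PC=2 idx=2 pred=T actual=T -> ctr[2]=3
Ev 8: PC=0 idx=0 pred=N actual=N -> ctr[0]=0
Ev 9: PC=0 idx=0 pred=N actual=T -> ctr[0]=1
Ev 10: PC=2 idx=2 pred=T actual=N -> ctr[2]=2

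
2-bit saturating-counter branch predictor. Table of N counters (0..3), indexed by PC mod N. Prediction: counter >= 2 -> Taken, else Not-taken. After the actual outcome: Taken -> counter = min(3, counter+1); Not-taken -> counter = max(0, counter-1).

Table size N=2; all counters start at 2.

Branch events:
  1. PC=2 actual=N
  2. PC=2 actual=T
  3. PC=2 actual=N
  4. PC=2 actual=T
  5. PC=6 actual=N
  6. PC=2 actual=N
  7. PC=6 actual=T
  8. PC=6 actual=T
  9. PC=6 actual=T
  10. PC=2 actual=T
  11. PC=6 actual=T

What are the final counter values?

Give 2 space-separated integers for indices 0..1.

Answer: 3 2

Derivation:
Ev 1: PC=2 idx=0 pred=T actual=N -> ctr[0]=1
Ev 2: PC=2 idx=0 pred=N actual=T -> ctr[0]=2
Ev 3: PC=2 idx=0 pred=T actual=N -> ctr[0]=1
Ev 4: PC=2 idx=0 pred=N actual=T -> ctr[0]=2
Ev 5: PC=6 idx=0 pred=T actual=N -> ctr[0]=1
Ev 6: PC=2 idx=0 pred=N actual=N -> ctr[0]=0
Ev 7: PC=6 idx=0 pred=N actual=T -> ctr[0]=1
Ev 8: PC=6 idx=0 pred=N actual=T -> ctr[0]=2
Ev 9: PC=6 idx=0 pred=T actual=T -> ctr[0]=3
Ev 10: PC=2 idx=0 pred=T actual=T -> ctr[0]=3
Ev 11: PC=6 idx=0 pred=T actual=T -> ctr[0]=3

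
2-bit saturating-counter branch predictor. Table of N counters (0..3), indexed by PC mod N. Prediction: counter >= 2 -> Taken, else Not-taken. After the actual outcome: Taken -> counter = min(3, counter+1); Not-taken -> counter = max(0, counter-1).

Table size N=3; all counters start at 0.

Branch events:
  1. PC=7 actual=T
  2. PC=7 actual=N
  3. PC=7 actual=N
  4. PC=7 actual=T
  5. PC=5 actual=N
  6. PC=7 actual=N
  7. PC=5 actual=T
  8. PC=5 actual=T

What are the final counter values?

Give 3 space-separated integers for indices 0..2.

Ev 1: PC=7 idx=1 pred=N actual=T -> ctr[1]=1
Ev 2: PC=7 idx=1 pred=N actual=N -> ctr[1]=0
Ev 3: PC=7 idx=1 pred=N actual=N -> ctr[1]=0
Ev 4: PC=7 idx=1 pred=N actual=T -> ctr[1]=1
Ev 5: PC=5 idx=2 pred=N actual=N -> ctr[2]=0
Ev 6: PC=7 idx=1 pred=N actual=N -> ctr[1]=0
Ev 7: PC=5 idx=2 pred=N actual=T -> ctr[2]=1
Ev 8: PC=5 idx=2 pred=N actual=T -> ctr[2]=2

Answer: 0 0 2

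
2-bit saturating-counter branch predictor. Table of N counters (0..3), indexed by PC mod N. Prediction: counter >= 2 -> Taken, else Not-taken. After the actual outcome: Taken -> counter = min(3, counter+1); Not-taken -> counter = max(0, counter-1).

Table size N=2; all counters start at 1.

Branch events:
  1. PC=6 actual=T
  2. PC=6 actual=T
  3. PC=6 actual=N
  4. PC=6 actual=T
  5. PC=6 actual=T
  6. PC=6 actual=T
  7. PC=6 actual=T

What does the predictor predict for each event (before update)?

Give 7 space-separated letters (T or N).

Ev 1: PC=6 idx=0 pred=N actual=T -> ctr[0]=2
Ev 2: PC=6 idx=0 pred=T actual=T -> ctr[0]=3
Ev 3: PC=6 idx=0 pred=T actual=N -> ctr[0]=2
Ev 4: PC=6 idx=0 pred=T actual=T -> ctr[0]=3
Ev 5: PC=6 idx=0 pred=T actual=T -> ctr[0]=3
Ev 6: PC=6 idx=0 pred=T actual=T -> ctr[0]=3
Ev 7: PC=6 idx=0 pred=T actual=T -> ctr[0]=3

Answer: N T T T T T T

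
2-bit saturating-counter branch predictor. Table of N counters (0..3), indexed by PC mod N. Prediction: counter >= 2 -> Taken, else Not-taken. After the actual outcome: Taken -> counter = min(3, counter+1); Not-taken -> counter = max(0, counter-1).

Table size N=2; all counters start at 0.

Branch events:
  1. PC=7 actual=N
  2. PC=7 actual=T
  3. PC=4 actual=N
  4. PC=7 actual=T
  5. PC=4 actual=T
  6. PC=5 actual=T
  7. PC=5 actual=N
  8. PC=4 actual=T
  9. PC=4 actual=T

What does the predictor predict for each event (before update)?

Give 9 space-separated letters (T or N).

Ev 1: PC=7 idx=1 pred=N actual=N -> ctr[1]=0
Ev 2: PC=7 idx=1 pred=N actual=T -> ctr[1]=1
Ev 3: PC=4 idx=0 pred=N actual=N -> ctr[0]=0
Ev 4: PC=7 idx=1 pred=N actual=T -> ctr[1]=2
Ev 5: PC=4 idx=0 pred=N actual=T -> ctr[0]=1
Ev 6: PC=5 idx=1 pred=T actual=T -> ctr[1]=3
Ev 7: PC=5 idx=1 pred=T actual=N -> ctr[1]=2
Ev 8: PC=4 idx=0 pred=N actual=T -> ctr[0]=2
Ev 9: PC=4 idx=0 pred=T actual=T -> ctr[0]=3

Answer: N N N N N T T N T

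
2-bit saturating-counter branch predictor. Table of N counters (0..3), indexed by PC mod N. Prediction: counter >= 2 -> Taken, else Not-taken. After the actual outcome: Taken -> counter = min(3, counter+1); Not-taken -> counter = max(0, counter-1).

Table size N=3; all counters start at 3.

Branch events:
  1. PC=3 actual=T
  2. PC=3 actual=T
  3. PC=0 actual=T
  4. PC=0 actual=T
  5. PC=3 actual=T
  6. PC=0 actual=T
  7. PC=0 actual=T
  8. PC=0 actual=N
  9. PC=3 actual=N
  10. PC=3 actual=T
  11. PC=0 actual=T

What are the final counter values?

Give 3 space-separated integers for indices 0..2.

Answer: 3 3 3

Derivation:
Ev 1: PC=3 idx=0 pred=T actual=T -> ctr[0]=3
Ev 2: PC=3 idx=0 pred=T actual=T -> ctr[0]=3
Ev 3: PC=0 idx=0 pred=T actual=T -> ctr[0]=3
Ev 4: PC=0 idx=0 pred=T actual=T -> ctr[0]=3
Ev 5: PC=3 idx=0 pred=T actual=T -> ctr[0]=3
Ev 6: PC=0 idx=0 pred=T actual=T -> ctr[0]=3
Ev 7: PC=0 idx=0 pred=T actual=T -> ctr[0]=3
Ev 8: PC=0 idx=0 pred=T actual=N -> ctr[0]=2
Ev 9: PC=3 idx=0 pred=T actual=N -> ctr[0]=1
Ev 10: PC=3 idx=0 pred=N actual=T -> ctr[0]=2
Ev 11: PC=0 idx=0 pred=T actual=T -> ctr[0]=3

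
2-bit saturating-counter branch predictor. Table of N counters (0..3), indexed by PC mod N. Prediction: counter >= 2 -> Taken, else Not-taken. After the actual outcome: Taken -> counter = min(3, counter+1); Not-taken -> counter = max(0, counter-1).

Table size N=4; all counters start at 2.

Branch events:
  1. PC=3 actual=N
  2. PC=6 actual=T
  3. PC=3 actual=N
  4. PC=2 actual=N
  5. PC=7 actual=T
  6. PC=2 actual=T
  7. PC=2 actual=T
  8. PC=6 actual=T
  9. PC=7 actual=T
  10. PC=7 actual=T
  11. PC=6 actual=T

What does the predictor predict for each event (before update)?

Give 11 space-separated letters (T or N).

Ev 1: PC=3 idx=3 pred=T actual=N -> ctr[3]=1
Ev 2: PC=6 idx=2 pred=T actual=T -> ctr[2]=3
Ev 3: PC=3 idx=3 pred=N actual=N -> ctr[3]=0
Ev 4: PC=2 idx=2 pred=T actual=N -> ctr[2]=2
Ev 5: PC=7 idx=3 pred=N actual=T -> ctr[3]=1
Ev 6: PC=2 idx=2 pred=T actual=T -> ctr[2]=3
Ev 7: PC=2 idx=2 pred=T actual=T -> ctr[2]=3
Ev 8: PC=6 idx=2 pred=T actual=T -> ctr[2]=3
Ev 9: PC=7 idx=3 pred=N actual=T -> ctr[3]=2
Ev 10: PC=7 idx=3 pred=T actual=T -> ctr[3]=3
Ev 11: PC=6 idx=2 pred=T actual=T -> ctr[2]=3

Answer: T T N T N T T T N T T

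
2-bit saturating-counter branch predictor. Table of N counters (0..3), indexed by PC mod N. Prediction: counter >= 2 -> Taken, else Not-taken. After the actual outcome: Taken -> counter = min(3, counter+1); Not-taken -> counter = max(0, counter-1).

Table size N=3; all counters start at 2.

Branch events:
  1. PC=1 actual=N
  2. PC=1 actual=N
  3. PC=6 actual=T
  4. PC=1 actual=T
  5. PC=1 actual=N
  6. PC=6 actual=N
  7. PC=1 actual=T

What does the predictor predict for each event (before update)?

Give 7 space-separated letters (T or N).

Answer: T N T N N T N

Derivation:
Ev 1: PC=1 idx=1 pred=T actual=N -> ctr[1]=1
Ev 2: PC=1 idx=1 pred=N actual=N -> ctr[1]=0
Ev 3: PC=6 idx=0 pred=T actual=T -> ctr[0]=3
Ev 4: PC=1 idx=1 pred=N actual=T -> ctr[1]=1
Ev 5: PC=1 idx=1 pred=N actual=N -> ctr[1]=0
Ev 6: PC=6 idx=0 pred=T actual=N -> ctr[0]=2
Ev 7: PC=1 idx=1 pred=N actual=T -> ctr[1]=1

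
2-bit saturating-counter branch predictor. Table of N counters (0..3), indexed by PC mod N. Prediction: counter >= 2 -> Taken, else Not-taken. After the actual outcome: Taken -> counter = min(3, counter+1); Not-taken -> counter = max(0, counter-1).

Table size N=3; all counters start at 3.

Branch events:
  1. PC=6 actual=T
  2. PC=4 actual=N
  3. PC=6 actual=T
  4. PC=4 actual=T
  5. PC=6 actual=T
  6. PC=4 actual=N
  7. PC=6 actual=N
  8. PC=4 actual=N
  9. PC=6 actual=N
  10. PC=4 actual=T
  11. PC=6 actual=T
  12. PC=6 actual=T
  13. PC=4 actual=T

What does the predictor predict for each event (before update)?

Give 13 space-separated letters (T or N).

Ev 1: PC=6 idx=0 pred=T actual=T -> ctr[0]=3
Ev 2: PC=4 idx=1 pred=T actual=N -> ctr[1]=2
Ev 3: PC=6 idx=0 pred=T actual=T -> ctr[0]=3
Ev 4: PC=4 idx=1 pred=T actual=T -> ctr[1]=3
Ev 5: PC=6 idx=0 pred=T actual=T -> ctr[0]=3
Ev 6: PC=4 idx=1 pred=T actual=N -> ctr[1]=2
Ev 7: PC=6 idx=0 pred=T actual=N -> ctr[0]=2
Ev 8: PC=4 idx=1 pred=T actual=N -> ctr[1]=1
Ev 9: PC=6 idx=0 pred=T actual=N -> ctr[0]=1
Ev 10: PC=4 idx=1 pred=N actual=T -> ctr[1]=2
Ev 11: PC=6 idx=0 pred=N actual=T -> ctr[0]=2
Ev 12: PC=6 idx=0 pred=T actual=T -> ctr[0]=3
Ev 13: PC=4 idx=1 pred=T actual=T -> ctr[1]=3

Answer: T T T T T T T T T N N T T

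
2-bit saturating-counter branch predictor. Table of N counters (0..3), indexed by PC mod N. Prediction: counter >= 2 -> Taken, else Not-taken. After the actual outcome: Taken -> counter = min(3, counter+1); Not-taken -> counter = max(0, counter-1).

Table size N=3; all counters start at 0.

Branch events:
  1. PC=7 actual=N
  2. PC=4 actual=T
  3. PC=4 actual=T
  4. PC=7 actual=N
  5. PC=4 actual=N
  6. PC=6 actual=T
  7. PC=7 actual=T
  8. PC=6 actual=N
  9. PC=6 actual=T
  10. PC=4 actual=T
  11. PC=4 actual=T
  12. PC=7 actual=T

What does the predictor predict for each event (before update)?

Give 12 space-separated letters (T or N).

Ev 1: PC=7 idx=1 pred=N actual=N -> ctr[1]=0
Ev 2: PC=4 idx=1 pred=N actual=T -> ctr[1]=1
Ev 3: PC=4 idx=1 pred=N actual=T -> ctr[1]=2
Ev 4: PC=7 idx=1 pred=T actual=N -> ctr[1]=1
Ev 5: PC=4 idx=1 pred=N actual=N -> ctr[1]=0
Ev 6: PC=6 idx=0 pred=N actual=T -> ctr[0]=1
Ev 7: PC=7 idx=1 pred=N actual=T -> ctr[1]=1
Ev 8: PC=6 idx=0 pred=N actual=N -> ctr[0]=0
Ev 9: PC=6 idx=0 pred=N actual=T -> ctr[0]=1
Ev 10: PC=4 idx=1 pred=N actual=T -> ctr[1]=2
Ev 11: PC=4 idx=1 pred=T actual=T -> ctr[1]=3
Ev 12: PC=7 idx=1 pred=T actual=T -> ctr[1]=3

Answer: N N N T N N N N N N T T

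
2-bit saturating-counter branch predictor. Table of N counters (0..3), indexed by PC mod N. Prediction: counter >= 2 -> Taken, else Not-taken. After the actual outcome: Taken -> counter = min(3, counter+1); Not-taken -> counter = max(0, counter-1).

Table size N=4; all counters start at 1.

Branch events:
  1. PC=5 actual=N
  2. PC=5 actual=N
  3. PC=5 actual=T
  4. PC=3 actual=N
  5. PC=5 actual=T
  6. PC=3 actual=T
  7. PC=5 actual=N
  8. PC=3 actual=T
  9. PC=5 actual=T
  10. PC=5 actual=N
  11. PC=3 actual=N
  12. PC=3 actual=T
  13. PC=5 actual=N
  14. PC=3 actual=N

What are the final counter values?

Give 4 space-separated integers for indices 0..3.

Answer: 1 0 1 1

Derivation:
Ev 1: PC=5 idx=1 pred=N actual=N -> ctr[1]=0
Ev 2: PC=5 idx=1 pred=N actual=N -> ctr[1]=0
Ev 3: PC=5 idx=1 pred=N actual=T -> ctr[1]=1
Ev 4: PC=3 idx=3 pred=N actual=N -> ctr[3]=0
Ev 5: PC=5 idx=1 pred=N actual=T -> ctr[1]=2
Ev 6: PC=3 idx=3 pred=N actual=T -> ctr[3]=1
Ev 7: PC=5 idx=1 pred=T actual=N -> ctr[1]=1
Ev 8: PC=3 idx=3 pred=N actual=T -> ctr[3]=2
Ev 9: PC=5 idx=1 pred=N actual=T -> ctr[1]=2
Ev 10: PC=5 idx=1 pred=T actual=N -> ctr[1]=1
Ev 11: PC=3 idx=3 pred=T actual=N -> ctr[3]=1
Ev 12: PC=3 idx=3 pred=N actual=T -> ctr[3]=2
Ev 13: PC=5 idx=1 pred=N actual=N -> ctr[1]=0
Ev 14: PC=3 idx=3 pred=T actual=N -> ctr[3]=1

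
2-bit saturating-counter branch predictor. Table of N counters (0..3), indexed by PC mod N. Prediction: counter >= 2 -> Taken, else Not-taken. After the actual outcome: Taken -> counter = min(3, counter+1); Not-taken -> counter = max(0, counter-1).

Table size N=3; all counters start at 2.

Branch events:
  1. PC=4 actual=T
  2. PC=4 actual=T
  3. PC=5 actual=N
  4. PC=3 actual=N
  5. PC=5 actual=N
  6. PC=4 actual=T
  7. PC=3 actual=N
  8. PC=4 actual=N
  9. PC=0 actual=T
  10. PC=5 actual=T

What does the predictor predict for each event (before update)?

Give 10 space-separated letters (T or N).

Ev 1: PC=4 idx=1 pred=T actual=T -> ctr[1]=3
Ev 2: PC=4 idx=1 pred=T actual=T -> ctr[1]=3
Ev 3: PC=5 idx=2 pred=T actual=N -> ctr[2]=1
Ev 4: PC=3 idx=0 pred=T actual=N -> ctr[0]=1
Ev 5: PC=5 idx=2 pred=N actual=N -> ctr[2]=0
Ev 6: PC=4 idx=1 pred=T actual=T -> ctr[1]=3
Ev 7: PC=3 idx=0 pred=N actual=N -> ctr[0]=0
Ev 8: PC=4 idx=1 pred=T actual=N -> ctr[1]=2
Ev 9: PC=0 idx=0 pred=N actual=T -> ctr[0]=1
Ev 10: PC=5 idx=2 pred=N actual=T -> ctr[2]=1

Answer: T T T T N T N T N N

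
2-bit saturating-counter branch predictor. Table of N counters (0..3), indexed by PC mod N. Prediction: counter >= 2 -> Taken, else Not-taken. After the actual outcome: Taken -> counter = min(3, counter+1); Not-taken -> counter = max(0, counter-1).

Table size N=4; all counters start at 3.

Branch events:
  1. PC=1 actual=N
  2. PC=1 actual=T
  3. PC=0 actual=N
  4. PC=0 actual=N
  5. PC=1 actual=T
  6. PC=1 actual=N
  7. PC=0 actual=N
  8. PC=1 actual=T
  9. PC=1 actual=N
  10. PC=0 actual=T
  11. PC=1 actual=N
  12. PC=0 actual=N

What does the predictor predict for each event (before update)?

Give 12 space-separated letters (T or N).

Answer: T T T T T T N T T N T N

Derivation:
Ev 1: PC=1 idx=1 pred=T actual=N -> ctr[1]=2
Ev 2: PC=1 idx=1 pred=T actual=T -> ctr[1]=3
Ev 3: PC=0 idx=0 pred=T actual=N -> ctr[0]=2
Ev 4: PC=0 idx=0 pred=T actual=N -> ctr[0]=1
Ev 5: PC=1 idx=1 pred=T actual=T -> ctr[1]=3
Ev 6: PC=1 idx=1 pred=T actual=N -> ctr[1]=2
Ev 7: PC=0 idx=0 pred=N actual=N -> ctr[0]=0
Ev 8: PC=1 idx=1 pred=T actual=T -> ctr[1]=3
Ev 9: PC=1 idx=1 pred=T actual=N -> ctr[1]=2
Ev 10: PC=0 idx=0 pred=N actual=T -> ctr[0]=1
Ev 11: PC=1 idx=1 pred=T actual=N -> ctr[1]=1
Ev 12: PC=0 idx=0 pred=N actual=N -> ctr[0]=0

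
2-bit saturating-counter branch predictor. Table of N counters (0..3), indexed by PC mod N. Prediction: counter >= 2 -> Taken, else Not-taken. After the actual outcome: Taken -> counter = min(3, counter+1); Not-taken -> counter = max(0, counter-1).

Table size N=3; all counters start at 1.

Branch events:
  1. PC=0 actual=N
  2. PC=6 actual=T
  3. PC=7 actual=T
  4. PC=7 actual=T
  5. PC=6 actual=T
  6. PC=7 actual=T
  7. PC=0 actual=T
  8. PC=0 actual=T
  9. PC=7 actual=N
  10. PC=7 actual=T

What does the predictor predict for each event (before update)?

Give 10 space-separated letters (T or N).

Ev 1: PC=0 idx=0 pred=N actual=N -> ctr[0]=0
Ev 2: PC=6 idx=0 pred=N actual=T -> ctr[0]=1
Ev 3: PC=7 idx=1 pred=N actual=T -> ctr[1]=2
Ev 4: PC=7 idx=1 pred=T actual=T -> ctr[1]=3
Ev 5: PC=6 idx=0 pred=N actual=T -> ctr[0]=2
Ev 6: PC=7 idx=1 pred=T actual=T -> ctr[1]=3
Ev 7: PC=0 idx=0 pred=T actual=T -> ctr[0]=3
Ev 8: PC=0 idx=0 pred=T actual=T -> ctr[0]=3
Ev 9: PC=7 idx=1 pred=T actual=N -> ctr[1]=2
Ev 10: PC=7 idx=1 pred=T actual=T -> ctr[1]=3

Answer: N N N T N T T T T T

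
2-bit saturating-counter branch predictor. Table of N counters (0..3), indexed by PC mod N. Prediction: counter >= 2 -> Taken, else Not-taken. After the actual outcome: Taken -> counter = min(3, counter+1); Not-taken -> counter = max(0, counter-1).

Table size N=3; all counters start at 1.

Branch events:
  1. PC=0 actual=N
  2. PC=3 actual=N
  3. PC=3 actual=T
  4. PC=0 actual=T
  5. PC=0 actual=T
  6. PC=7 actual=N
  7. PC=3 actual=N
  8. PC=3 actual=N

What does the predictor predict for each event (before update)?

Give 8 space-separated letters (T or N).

Answer: N N N N T N T T

Derivation:
Ev 1: PC=0 idx=0 pred=N actual=N -> ctr[0]=0
Ev 2: PC=3 idx=0 pred=N actual=N -> ctr[0]=0
Ev 3: PC=3 idx=0 pred=N actual=T -> ctr[0]=1
Ev 4: PC=0 idx=0 pred=N actual=T -> ctr[0]=2
Ev 5: PC=0 idx=0 pred=T actual=T -> ctr[0]=3
Ev 6: PC=7 idx=1 pred=N actual=N -> ctr[1]=0
Ev 7: PC=3 idx=0 pred=T actual=N -> ctr[0]=2
Ev 8: PC=3 idx=0 pred=T actual=N -> ctr[0]=1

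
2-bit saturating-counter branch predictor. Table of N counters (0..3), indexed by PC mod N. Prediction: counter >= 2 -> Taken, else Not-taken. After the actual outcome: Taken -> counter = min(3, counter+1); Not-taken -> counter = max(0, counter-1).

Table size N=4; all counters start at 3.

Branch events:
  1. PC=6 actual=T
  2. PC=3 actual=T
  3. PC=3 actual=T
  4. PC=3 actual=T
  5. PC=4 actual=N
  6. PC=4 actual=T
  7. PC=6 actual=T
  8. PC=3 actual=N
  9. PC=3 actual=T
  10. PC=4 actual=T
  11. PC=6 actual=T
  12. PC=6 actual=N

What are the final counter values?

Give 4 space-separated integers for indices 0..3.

Ev 1: PC=6 idx=2 pred=T actual=T -> ctr[2]=3
Ev 2: PC=3 idx=3 pred=T actual=T -> ctr[3]=3
Ev 3: PC=3 idx=3 pred=T actual=T -> ctr[3]=3
Ev 4: PC=3 idx=3 pred=T actual=T -> ctr[3]=3
Ev 5: PC=4 idx=0 pred=T actual=N -> ctr[0]=2
Ev 6: PC=4 idx=0 pred=T actual=T -> ctr[0]=3
Ev 7: PC=6 idx=2 pred=T actual=T -> ctr[2]=3
Ev 8: PC=3 idx=3 pred=T actual=N -> ctr[3]=2
Ev 9: PC=3 idx=3 pred=T actual=T -> ctr[3]=3
Ev 10: PC=4 idx=0 pred=T actual=T -> ctr[0]=3
Ev 11: PC=6 idx=2 pred=T actual=T -> ctr[2]=3
Ev 12: PC=6 idx=2 pred=T actual=N -> ctr[2]=2

Answer: 3 3 2 3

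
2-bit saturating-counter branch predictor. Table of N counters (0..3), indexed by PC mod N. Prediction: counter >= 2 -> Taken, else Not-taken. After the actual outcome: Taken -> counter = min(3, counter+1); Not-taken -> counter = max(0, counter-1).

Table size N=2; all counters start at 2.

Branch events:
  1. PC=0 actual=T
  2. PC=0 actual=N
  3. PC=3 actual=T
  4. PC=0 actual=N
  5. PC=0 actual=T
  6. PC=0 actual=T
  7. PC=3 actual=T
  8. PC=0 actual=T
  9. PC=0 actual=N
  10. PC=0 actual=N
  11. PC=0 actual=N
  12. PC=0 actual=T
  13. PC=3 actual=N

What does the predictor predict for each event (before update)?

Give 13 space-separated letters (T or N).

Ev 1: PC=0 idx=0 pred=T actual=T -> ctr[0]=3
Ev 2: PC=0 idx=0 pred=T actual=N -> ctr[0]=2
Ev 3: PC=3 idx=1 pred=T actual=T -> ctr[1]=3
Ev 4: PC=0 idx=0 pred=T actual=N -> ctr[0]=1
Ev 5: PC=0 idx=0 pred=N actual=T -> ctr[0]=2
Ev 6: PC=0 idx=0 pred=T actual=T -> ctr[0]=3
Ev 7: PC=3 idx=1 pred=T actual=T -> ctr[1]=3
Ev 8: PC=0 idx=0 pred=T actual=T -> ctr[0]=3
Ev 9: PC=0 idx=0 pred=T actual=N -> ctr[0]=2
Ev 10: PC=0 idx=0 pred=T actual=N -> ctr[0]=1
Ev 11: PC=0 idx=0 pred=N actual=N -> ctr[0]=0
Ev 12: PC=0 idx=0 pred=N actual=T -> ctr[0]=1
Ev 13: PC=3 idx=1 pred=T actual=N -> ctr[1]=2

Answer: T T T T N T T T T T N N T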